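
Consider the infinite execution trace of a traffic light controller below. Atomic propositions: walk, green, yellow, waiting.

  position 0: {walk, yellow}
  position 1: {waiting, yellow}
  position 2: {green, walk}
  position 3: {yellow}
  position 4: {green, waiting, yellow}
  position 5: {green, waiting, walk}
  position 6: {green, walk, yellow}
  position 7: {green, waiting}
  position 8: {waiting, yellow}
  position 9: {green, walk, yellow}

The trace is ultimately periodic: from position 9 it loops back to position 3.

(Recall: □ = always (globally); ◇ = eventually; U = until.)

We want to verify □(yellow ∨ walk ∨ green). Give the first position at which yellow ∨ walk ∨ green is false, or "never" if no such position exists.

never

yellow ∨ walk ∨ green holds at every position 0..9, and those are all the positions the trace ever visits, so the invariant □(yellow ∨ walk ∨ green) is never violated.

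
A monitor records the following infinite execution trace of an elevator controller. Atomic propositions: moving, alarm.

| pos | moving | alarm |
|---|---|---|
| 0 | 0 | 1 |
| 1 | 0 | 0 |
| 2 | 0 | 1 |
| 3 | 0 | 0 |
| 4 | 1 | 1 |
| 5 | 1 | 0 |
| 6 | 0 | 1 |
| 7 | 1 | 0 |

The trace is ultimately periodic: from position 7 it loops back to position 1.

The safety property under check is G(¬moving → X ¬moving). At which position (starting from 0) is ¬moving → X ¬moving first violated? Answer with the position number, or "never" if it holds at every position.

3

Check ¬moving → X ¬moving at each position in order: 0 ✓, 1 ✓, 2 ✓.
At position 3 the labels are {} and the next position 4 has {alarm, moving}, so ¬moving → X ¬moving is false there. This is the first violation.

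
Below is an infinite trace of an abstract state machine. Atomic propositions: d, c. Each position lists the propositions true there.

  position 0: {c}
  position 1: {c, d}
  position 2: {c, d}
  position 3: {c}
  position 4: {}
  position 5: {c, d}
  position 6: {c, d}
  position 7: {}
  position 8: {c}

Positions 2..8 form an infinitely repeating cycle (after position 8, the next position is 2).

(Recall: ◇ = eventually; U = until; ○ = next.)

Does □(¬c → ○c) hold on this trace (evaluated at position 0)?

Yes

¬c → ○c holds at every position 0..8, and those are all positions ever visited, so □(¬c → ○c) holds.
Positions where ¬c holds: 4, 7.
Check ○c at each: 4→ok, 7→ok.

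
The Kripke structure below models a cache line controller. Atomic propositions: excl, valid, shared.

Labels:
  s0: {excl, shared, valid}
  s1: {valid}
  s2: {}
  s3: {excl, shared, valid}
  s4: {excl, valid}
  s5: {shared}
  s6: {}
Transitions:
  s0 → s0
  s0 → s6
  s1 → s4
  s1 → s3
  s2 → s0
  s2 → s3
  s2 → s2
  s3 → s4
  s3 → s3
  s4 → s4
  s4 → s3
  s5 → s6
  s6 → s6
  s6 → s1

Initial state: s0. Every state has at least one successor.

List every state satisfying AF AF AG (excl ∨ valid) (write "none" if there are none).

States satisfying AF AG (excl ∨ valid): {s1, s3, s4}.
States satisfying AF AF AG (excl ∨ valid): {s1, s3, s4}.

{s1, s3, s4}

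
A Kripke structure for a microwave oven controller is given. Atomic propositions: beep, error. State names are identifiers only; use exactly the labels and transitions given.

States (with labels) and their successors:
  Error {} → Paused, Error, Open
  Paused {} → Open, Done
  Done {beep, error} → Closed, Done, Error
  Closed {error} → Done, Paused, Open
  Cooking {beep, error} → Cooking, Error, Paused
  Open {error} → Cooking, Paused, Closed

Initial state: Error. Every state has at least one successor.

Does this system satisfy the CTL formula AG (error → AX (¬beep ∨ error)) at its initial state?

Satisfied

States satisfying error → AX (¬beep ∨ error): {Error, Paused, Done, Closed, Cooking, Open}.
States satisfying AG (error → AX (¬beep ∨ error)): {Error, Paused, Done, Closed, Cooking, Open}.
Every state reachable from Error satisfies error → AX (¬beep ∨ error).
Error ∈ Sat(AG (error → AX (¬beep ∨ error))).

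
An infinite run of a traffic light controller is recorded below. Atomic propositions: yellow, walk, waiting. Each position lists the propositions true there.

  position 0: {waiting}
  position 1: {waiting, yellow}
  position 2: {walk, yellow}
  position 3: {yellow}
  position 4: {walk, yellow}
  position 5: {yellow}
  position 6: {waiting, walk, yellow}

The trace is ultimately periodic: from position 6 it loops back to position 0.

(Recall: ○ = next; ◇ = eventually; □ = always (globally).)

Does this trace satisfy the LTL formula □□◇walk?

Holds

□◇walk holds at every position 0..6, and those are all positions ever visited, so □□◇walk holds.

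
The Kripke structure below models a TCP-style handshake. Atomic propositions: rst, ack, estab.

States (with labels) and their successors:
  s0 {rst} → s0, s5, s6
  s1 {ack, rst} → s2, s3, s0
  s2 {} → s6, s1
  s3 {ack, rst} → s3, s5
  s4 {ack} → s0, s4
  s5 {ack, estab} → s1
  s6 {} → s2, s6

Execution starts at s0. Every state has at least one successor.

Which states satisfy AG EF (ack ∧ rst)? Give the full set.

States satisfying EF (ack ∧ rst): {s0, s1, s2, s3, s4, s5, s6}.
States satisfying AG EF (ack ∧ rst): {s0, s1, s2, s3, s4, s5, s6}.

{s0, s1, s2, s3, s4, s5, s6}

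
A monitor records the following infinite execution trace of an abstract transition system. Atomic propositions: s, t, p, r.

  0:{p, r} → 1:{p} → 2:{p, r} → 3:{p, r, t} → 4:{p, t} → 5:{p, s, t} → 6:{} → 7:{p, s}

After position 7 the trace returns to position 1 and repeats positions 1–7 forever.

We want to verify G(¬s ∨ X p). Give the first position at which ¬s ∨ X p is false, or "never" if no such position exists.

Check ¬s ∨ X p at each position in order: 0 ✓, 1 ✓, 2 ✓, 3 ✓, 4 ✓.
At position 5 the labels are {p, s, t} and the next position 6 has {}, so ¬s ∨ X p is false there. This is the first violation.

5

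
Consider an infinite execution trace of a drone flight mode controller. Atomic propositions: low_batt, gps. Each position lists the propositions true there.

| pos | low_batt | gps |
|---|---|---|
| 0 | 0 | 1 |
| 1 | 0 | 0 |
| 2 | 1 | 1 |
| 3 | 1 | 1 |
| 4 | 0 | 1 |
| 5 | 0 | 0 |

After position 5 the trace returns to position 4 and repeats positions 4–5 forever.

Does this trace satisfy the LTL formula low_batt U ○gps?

Walking from position 0: at position 0, ○gps has not yet held and low_batt fails, so low_batt U ○gps is false.

No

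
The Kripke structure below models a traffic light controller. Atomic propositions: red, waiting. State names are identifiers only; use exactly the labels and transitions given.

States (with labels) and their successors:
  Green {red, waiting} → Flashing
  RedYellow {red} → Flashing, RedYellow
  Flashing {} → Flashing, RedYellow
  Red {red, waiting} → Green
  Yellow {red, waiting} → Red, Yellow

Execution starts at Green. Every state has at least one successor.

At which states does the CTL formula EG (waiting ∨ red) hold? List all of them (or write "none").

{RedYellow, Yellow}

States satisfying waiting ∨ red: {Green, RedYellow, Red, Yellow}.
States satisfying EG (waiting ∨ red): {RedYellow, Yellow}.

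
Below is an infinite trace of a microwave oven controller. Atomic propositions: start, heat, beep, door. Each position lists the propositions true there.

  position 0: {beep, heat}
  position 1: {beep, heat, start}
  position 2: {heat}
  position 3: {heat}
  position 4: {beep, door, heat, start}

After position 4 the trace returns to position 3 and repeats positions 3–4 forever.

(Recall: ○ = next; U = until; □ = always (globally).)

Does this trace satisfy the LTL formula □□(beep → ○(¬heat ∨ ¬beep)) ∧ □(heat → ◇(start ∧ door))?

□(beep → ○(¬heat ∨ ¬beep)) must hold at every position from 0 onward. It fails at position 0, so □□(beep → ○(¬heat ∨ ¬beep)) is false.
heat → ◇(start ∧ door) holds at every position 0..4, and those are all positions ever visited, so □(heat → ◇(start ∧ door)) holds.
Positions where heat holds: 0, 1, 2, 3, 4.
Check ◇(start ∧ door) at each: 0→ok, 1→ok, 2→ok, 3→ok, 4→ok.
At position 0: □□(beep → ○(¬heat ∨ ¬beep)) is false; □(heat → ◇(start ∧ door)) is true; so □□(beep → ○(¬heat ∨ ¬beep)) ∧ □(heat → ◇(start ∧ door)) is false.

Does not hold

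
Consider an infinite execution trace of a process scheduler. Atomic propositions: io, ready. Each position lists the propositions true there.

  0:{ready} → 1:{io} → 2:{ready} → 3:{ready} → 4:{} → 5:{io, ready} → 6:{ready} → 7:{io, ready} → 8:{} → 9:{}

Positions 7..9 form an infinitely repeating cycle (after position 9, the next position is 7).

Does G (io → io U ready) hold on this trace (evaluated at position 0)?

Holds

io → io U ready holds at every position 0..9, and those are all positions ever visited, so G (io → io U ready) holds.
Positions where io holds: 1, 5, 7.
Check io U ready at each: 1→ok, 5→ok, 7→ok.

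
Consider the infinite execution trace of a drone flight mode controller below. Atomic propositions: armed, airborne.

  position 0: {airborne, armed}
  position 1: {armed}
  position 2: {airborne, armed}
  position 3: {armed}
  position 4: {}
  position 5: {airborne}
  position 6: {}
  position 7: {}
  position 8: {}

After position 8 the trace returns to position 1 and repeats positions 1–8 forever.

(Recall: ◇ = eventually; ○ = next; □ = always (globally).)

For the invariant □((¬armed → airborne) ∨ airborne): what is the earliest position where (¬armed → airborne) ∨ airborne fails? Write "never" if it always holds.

4

Check (¬armed → airborne) ∨ airborne at each position in order: 0 ✓, 1 ✓, 2 ✓, 3 ✓.
At position 4 the labels are {}, so (¬armed → airborne) ∨ airborne is false there. This is the first violation.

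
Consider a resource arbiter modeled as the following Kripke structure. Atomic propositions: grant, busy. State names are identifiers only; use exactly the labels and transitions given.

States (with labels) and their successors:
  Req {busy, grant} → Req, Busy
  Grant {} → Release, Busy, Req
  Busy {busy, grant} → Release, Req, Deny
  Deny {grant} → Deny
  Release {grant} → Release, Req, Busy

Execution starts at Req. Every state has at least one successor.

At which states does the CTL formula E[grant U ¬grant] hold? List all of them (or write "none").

States satisfying grant: {Req, Busy, Deny, Release}.
States satisfying ¬grant: {Grant}.
States satisfying E[grant U ¬grant]: {Grant}.

{Grant}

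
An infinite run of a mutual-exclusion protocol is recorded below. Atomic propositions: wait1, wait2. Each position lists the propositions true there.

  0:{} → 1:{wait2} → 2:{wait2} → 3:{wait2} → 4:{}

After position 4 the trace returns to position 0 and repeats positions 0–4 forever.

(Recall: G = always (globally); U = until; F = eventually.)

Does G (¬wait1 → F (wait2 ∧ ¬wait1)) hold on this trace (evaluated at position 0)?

¬wait1 → F (wait2 ∧ ¬wait1) holds at every position 0..4, and those are all positions ever visited, so G (¬wait1 → F (wait2 ∧ ¬wait1)) holds.
Positions where ¬wait1 holds: 0, 1, 2, 3, 4.
Check F (wait2 ∧ ¬wait1) at each: 0→ok, 1→ok, 2→ok, 3→ok, 4→ok.

Holds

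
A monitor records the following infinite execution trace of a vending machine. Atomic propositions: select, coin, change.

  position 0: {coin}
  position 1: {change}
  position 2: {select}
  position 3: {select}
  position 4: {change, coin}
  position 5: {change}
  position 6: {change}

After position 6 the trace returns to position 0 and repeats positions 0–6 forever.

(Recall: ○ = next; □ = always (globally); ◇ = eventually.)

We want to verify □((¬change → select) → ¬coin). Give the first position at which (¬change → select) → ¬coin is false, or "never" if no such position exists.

4

Check (¬change → select) → ¬coin at each position in order: 0 ✓, 1 ✓, 2 ✓, 3 ✓.
At position 4 the labels are {change, coin}, so (¬change → select) → ¬coin is false there. This is the first violation.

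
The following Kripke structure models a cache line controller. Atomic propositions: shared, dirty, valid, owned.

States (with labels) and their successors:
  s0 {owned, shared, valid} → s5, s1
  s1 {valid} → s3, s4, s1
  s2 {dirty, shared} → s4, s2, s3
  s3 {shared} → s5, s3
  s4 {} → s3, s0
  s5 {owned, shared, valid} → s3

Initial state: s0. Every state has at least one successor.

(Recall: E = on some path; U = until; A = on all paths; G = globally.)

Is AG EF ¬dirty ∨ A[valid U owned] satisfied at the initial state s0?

Yes

States satisfying EF ¬dirty: {s0, s1, s2, s3, s4, s5}.
States satisfying AG EF ¬dirty: {s0, s1, s2, s3, s4, s5}.
States satisfying valid: {s0, s1, s5}.
States satisfying owned: {s0, s5}.
States satisfying A[valid U owned]: {s0, s5}.
States satisfying AG EF ¬dirty ∨ A[valid U owned]: {s0, s1, s2, s3, s4, s5}.
s0 ∈ Sat(AG EF ¬dirty ∨ A[valid U owned]).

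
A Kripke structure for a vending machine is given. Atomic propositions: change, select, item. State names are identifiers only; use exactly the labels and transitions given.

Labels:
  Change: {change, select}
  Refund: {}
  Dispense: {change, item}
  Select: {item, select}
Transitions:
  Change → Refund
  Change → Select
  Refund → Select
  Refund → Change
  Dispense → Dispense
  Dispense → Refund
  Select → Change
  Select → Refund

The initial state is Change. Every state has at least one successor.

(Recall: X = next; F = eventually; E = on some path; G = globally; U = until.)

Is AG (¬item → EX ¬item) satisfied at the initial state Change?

Satisfied

States satisfying ¬item → EX ¬item: {Change, Refund, Dispense, Select}.
States satisfying AG (¬item → EX ¬item): {Change, Refund, Dispense, Select}.
Every state reachable from Change satisfies ¬item → EX ¬item.
Change ∈ Sat(AG (¬item → EX ¬item)).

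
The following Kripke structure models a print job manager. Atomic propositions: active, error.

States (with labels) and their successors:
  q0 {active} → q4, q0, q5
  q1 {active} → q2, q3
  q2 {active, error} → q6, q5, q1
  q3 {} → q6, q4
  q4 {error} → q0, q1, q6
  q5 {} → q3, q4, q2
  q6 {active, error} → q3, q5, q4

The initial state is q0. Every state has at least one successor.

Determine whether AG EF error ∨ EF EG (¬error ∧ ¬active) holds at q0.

States satisfying EF error: {q0, q1, q2, q3, q4, q5, q6}.
States satisfying AG EF error: {q0, q1, q2, q3, q4, q5, q6}.
States satisfying EG (¬error ∧ ¬active): ∅.
States satisfying EF EG (¬error ∧ ¬active): ∅.
States satisfying AG EF error ∨ EF EG (¬error ∧ ¬active): {q0, q1, q2, q3, q4, q5, q6}.
q0 ∈ Sat(AG EF error ∨ EF EG (¬error ∧ ¬active)).

Satisfied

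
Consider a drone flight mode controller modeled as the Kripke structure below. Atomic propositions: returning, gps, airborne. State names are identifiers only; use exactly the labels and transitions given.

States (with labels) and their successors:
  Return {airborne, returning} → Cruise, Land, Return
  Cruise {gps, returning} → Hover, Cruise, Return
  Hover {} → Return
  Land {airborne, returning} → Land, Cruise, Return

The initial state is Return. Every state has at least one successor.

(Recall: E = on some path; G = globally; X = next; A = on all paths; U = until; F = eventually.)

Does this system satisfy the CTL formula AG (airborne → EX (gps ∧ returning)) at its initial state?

Satisfied

States satisfying airborne → EX (gps ∧ returning): {Return, Cruise, Hover, Land}.
States satisfying AG (airborne → EX (gps ∧ returning)): {Return, Cruise, Hover, Land}.
Every state reachable from Return satisfies airborne → EX (gps ∧ returning).
Return ∈ Sat(AG (airborne → EX (gps ∧ returning))).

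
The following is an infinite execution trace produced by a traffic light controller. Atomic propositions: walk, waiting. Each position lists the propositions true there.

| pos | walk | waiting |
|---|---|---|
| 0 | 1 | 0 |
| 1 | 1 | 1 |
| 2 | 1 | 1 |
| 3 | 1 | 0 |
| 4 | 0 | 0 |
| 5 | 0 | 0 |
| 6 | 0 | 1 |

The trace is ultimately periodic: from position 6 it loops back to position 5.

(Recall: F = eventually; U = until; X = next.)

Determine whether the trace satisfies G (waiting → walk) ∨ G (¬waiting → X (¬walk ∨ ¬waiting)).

Violated

waiting → walk must hold at every position from 0 onward. It fails at position 6, so G (waiting → walk) is false.
Positions where waiting holds: 1, 2, 6.
Check walk at each: 1→ok, 2→ok, 6→fails.
¬waiting → X (¬walk ∨ ¬waiting) must hold at every position from 0 onward. It fails at position 0, so G (¬waiting → X (¬walk ∨ ¬waiting)) is false.
Positions where ¬waiting holds: 0, 3, 4, 5.
Check X (¬walk ∨ ¬waiting) at each: 0→fails, 3→ok, 4→ok, 5→ok.
At position 0: G (waiting → walk) is false; G (¬waiting → X (¬walk ∨ ¬waiting)) is false; so G (waiting → walk) ∨ G (¬waiting → X (¬walk ∨ ¬waiting)) is false.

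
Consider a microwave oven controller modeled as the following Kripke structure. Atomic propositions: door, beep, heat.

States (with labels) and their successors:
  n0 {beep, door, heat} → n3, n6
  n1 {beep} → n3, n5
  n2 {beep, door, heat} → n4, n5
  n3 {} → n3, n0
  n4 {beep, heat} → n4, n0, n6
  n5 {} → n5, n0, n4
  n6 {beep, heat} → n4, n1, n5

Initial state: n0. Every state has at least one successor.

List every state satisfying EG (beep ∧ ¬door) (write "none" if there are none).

States satisfying beep ∧ ¬door: {n1, n4, n6}.
States satisfying EG (beep ∧ ¬door): {n4, n6}.

{n4, n6}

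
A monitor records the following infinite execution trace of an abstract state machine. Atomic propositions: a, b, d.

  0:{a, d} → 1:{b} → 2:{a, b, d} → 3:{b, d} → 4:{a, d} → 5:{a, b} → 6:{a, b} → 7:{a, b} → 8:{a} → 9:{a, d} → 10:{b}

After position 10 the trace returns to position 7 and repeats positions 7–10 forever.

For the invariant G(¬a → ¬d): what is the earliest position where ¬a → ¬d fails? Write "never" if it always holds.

Check ¬a → ¬d at each position in order: 0 ✓, 1 ✓, 2 ✓.
At position 3 the labels are {b, d}, so ¬a → ¬d is false there. This is the first violation.

3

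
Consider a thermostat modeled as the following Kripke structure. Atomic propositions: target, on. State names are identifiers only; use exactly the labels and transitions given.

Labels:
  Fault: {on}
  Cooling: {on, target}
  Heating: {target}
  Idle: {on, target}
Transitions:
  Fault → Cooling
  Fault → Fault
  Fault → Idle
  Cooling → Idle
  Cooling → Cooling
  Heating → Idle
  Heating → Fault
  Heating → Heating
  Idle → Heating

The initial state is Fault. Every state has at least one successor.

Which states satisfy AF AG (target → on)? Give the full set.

none

States satisfying AG (target → on): ∅.
States satisfying AF AG (target → on): ∅.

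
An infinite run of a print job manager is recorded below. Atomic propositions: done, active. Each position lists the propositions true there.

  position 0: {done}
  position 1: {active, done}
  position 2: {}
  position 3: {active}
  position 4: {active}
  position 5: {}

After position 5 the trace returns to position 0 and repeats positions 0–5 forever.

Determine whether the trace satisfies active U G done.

Walking from position 0: at position 0, G done has not yet held and active fails, so active U G done is false.

No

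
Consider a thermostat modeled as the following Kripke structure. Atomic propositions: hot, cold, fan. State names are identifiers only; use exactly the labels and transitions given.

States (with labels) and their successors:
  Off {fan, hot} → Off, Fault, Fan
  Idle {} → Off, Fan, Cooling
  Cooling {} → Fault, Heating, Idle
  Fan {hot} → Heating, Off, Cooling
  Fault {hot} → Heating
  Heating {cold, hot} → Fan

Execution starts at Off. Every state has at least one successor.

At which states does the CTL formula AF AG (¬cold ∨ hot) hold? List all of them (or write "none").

States satisfying AG (¬cold ∨ hot): {Off, Idle, Cooling, Fan, Fault, Heating}.
States satisfying AF AG (¬cold ∨ hot): {Off, Idle, Cooling, Fan, Fault, Heating}.

{Off, Idle, Cooling, Fan, Fault, Heating}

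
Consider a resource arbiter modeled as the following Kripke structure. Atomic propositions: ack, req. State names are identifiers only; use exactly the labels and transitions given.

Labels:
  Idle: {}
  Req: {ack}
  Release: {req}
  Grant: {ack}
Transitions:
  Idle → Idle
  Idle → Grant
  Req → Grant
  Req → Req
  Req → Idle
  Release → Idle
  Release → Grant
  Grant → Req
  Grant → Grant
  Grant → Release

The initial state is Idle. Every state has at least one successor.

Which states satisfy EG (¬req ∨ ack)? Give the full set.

{Idle, Req, Grant}

States satisfying ¬req ∨ ack: {Idle, Req, Grant}.
States satisfying EG (¬req ∨ ack): {Idle, Req, Grant}.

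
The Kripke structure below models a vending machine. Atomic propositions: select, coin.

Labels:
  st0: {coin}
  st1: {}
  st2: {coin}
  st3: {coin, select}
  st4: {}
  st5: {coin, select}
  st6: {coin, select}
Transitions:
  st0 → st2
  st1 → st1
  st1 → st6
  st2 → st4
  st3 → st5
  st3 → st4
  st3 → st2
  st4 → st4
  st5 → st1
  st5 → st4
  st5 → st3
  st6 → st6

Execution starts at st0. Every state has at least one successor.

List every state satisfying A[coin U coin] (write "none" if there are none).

States satisfying coin: {st0, st2, st3, st5, st6}.
States satisfying A[coin U coin]: {st0, st2, st3, st5, st6}.

{st0, st2, st3, st5, st6}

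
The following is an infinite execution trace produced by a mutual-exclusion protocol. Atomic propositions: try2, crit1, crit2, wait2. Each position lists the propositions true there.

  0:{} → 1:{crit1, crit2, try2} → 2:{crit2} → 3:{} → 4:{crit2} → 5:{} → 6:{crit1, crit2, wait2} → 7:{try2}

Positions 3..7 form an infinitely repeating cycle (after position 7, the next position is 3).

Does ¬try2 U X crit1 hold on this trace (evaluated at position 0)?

Holds

Walking from position 0: X crit1 first holds at position 0, and ¬try2 holds at every earlier position along the way, so ¬try2 U X crit1 holds.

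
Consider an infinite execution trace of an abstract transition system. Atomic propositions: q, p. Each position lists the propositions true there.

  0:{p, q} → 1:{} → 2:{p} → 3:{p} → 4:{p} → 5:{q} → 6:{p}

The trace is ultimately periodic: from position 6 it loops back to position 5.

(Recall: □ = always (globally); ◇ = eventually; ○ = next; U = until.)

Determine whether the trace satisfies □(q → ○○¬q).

q → ○○¬q must hold at every position from 0 onward. It fails at position 5, so □(q → ○○¬q) is false.
Positions where q holds: 0, 5.
Check ○○¬q at each: 0→ok, 5→fails.

Violated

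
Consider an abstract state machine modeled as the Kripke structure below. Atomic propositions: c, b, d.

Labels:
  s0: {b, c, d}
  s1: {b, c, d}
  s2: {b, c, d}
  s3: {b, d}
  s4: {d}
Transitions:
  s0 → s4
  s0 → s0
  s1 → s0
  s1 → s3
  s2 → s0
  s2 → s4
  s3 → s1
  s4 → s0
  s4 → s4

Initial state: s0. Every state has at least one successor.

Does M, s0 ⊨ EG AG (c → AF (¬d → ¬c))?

Satisfied

States satisfying AG (c → AF (¬d → ¬c)): {s0, s1, s2, s3, s4}.
States satisfying EG AG (c → AF (¬d → ¬c)): {s0, s1, s2, s3, s4}.
s0 ∈ Sat(EG AG (c → AF (¬d → ¬c))).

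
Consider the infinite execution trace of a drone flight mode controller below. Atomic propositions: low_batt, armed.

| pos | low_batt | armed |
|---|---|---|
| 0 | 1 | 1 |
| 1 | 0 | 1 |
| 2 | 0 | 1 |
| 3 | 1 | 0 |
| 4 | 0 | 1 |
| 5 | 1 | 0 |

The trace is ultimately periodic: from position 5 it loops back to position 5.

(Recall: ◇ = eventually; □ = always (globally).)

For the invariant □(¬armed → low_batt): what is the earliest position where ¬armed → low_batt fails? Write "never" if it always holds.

never

¬armed → low_batt holds at every position 0..5, and those are all the positions the trace ever visits, so the invariant □(¬armed → low_batt) is never violated.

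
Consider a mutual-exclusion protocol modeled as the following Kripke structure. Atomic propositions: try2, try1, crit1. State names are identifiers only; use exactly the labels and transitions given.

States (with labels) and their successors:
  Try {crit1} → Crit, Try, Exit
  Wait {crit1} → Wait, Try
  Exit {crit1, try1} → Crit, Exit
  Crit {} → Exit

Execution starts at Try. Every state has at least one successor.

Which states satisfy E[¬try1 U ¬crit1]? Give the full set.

States satisfying ¬try1: {Try, Wait, Crit}.
States satisfying ¬crit1: {Crit}.
States satisfying E[¬try1 U ¬crit1]: {Try, Wait, Crit}.

{Try, Wait, Crit}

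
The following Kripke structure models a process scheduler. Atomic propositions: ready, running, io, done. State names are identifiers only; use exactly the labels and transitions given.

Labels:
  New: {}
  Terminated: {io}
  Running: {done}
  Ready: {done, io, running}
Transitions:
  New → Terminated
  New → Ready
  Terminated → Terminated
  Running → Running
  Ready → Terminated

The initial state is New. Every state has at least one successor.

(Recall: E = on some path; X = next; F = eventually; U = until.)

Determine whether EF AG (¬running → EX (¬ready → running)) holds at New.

No

States satisfying AG (¬running → EX (¬ready → running)): ∅.
States satisfying EF AG (¬running → EX (¬ready → running)): ∅.
No suitable path/successor from New witnesses the formula.
New ∉ Sat(EF AG (¬running → EX (¬ready → running))).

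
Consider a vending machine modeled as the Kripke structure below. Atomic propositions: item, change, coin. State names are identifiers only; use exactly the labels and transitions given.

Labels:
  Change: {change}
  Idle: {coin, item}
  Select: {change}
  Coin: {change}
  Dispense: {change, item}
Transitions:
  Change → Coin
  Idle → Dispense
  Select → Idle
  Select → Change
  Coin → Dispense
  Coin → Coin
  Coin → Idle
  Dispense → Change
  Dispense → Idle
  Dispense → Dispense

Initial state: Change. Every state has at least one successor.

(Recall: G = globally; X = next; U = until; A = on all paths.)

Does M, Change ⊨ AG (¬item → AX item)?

States satisfying ¬item → AX item: {Idle, Dispense}.
States satisfying AG (¬item → AX item): ∅.
Change is reachable from Change and violates ¬item → AX item, so AG fails at Change.
Change ∉ Sat(AG (¬item → AX item)).

Violated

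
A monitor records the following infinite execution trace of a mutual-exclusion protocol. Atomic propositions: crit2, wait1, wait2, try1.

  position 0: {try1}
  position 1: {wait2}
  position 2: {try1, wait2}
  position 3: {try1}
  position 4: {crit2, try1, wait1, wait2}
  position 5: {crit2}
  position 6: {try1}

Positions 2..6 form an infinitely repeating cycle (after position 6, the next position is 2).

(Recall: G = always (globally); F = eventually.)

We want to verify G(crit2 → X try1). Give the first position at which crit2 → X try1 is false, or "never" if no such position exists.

Check crit2 → X try1 at each position in order: 0 ✓, 1 ✓, 2 ✓, 3 ✓.
At position 4 the labels are {crit2, try1, wait1, wait2} and the next position 5 has {crit2}, so crit2 → X try1 is false there. This is the first violation.

4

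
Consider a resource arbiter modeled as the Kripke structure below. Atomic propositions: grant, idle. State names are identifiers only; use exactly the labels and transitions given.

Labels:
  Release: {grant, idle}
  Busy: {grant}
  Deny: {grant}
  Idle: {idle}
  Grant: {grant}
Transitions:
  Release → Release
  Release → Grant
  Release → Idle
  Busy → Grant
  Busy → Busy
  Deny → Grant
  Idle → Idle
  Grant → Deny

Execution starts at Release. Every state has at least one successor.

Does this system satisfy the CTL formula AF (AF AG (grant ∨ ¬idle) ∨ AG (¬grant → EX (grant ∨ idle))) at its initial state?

States satisfying AF (AF AG (grant ∨ ¬idle) ∨ AG (¬grant → EX (grant ∨ idle))): {Release, Busy, Deny, Idle, Grant}.
Release ∈ Sat(AF (AF AG (grant ∨ ¬idle) ∨ AG (¬grant → EX (grant ∨ idle)))).

Holds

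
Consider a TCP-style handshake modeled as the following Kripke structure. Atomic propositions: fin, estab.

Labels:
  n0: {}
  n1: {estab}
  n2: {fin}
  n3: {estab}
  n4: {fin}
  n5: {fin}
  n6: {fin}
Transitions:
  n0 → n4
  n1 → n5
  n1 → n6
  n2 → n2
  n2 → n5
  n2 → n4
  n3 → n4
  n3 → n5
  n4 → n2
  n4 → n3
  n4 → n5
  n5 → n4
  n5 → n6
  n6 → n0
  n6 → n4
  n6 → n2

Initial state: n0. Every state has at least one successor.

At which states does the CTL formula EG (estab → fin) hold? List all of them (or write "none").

States satisfying estab → fin: {n0, n2, n4, n5, n6}.
States satisfying EG (estab → fin): {n0, n2, n4, n5, n6}.

{n0, n2, n4, n5, n6}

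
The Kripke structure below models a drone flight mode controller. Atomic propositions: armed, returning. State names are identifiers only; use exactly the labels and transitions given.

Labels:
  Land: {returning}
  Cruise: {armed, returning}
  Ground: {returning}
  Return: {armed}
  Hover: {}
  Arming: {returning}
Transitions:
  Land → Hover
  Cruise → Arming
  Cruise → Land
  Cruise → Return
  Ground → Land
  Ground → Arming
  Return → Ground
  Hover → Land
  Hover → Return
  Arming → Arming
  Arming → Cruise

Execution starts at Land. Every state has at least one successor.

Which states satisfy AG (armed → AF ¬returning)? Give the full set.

none

States satisfying armed → AF ¬returning: {Land, Ground, Return, Hover, Arming}.
States satisfying AG (armed → AF ¬returning): ∅.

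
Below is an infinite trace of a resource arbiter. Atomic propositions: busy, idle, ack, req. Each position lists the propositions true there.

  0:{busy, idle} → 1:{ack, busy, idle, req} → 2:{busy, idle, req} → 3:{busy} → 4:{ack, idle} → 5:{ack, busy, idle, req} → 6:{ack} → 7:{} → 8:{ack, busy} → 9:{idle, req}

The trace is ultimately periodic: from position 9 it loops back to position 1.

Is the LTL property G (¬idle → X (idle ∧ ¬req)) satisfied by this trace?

¬idle → X (idle ∧ ¬req) must hold at every position from 0 onward. It fails at position 6, so G (¬idle → X (idle ∧ ¬req)) is false.
Positions where ¬idle holds: 3, 6, 7, 8.
Check X (idle ∧ ¬req) at each: 3→ok, 6→fails, 7→fails, 8→fails.

No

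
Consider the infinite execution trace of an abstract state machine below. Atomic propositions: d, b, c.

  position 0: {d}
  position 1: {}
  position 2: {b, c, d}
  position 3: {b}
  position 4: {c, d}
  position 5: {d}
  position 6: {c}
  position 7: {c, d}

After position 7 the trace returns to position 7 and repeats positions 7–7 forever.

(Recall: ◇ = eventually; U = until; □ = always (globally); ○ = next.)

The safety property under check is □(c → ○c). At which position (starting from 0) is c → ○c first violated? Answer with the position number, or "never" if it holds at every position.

2

Check c → ○c at each position in order: 0 ✓, 1 ✓.
At position 2 the labels are {b, c, d} and the next position 3 has {b}, so c → ○c is false there. This is the first violation.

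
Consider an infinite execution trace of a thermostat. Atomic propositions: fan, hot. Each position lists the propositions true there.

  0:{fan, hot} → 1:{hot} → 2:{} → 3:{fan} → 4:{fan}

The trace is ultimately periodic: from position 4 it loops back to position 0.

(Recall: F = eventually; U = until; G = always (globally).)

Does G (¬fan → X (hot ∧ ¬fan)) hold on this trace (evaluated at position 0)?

Does not hold

¬fan → X (hot ∧ ¬fan) must hold at every position from 0 onward. It fails at position 1, so G (¬fan → X (hot ∧ ¬fan)) is false.
Positions where ¬fan holds: 1, 2.
Check X (hot ∧ ¬fan) at each: 1→fails, 2→fails.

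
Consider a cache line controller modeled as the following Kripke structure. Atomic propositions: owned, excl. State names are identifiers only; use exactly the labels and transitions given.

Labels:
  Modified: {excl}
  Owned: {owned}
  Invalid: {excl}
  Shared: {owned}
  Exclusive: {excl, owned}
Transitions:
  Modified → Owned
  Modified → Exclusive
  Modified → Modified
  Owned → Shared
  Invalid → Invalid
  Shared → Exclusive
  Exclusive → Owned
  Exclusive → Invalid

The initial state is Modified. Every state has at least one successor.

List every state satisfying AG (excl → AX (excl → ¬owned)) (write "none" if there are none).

{Owned, Invalid, Shared, Exclusive}

States satisfying excl → AX (excl → ¬owned): {Owned, Invalid, Shared, Exclusive}.
States satisfying AG (excl → AX (excl → ¬owned)): {Owned, Invalid, Shared, Exclusive}.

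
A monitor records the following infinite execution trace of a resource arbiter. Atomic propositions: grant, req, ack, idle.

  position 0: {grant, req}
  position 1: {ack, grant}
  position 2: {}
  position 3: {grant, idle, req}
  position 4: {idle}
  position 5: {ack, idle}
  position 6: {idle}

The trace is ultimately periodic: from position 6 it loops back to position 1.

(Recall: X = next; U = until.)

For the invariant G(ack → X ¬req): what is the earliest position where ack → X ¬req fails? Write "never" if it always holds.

ack → X ¬req holds at every position 0..6, and those are all the positions the trace ever visits, so the invariant G(ack → X ¬req) is never violated.

never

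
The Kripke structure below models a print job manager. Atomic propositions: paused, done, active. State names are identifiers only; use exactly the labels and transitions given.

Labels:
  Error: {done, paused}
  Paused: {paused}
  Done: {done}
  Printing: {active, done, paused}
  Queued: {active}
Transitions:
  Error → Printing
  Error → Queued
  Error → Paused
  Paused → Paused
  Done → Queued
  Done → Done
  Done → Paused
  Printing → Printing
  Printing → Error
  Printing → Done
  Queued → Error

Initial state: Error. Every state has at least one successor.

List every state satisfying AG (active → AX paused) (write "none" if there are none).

States satisfying active → AX paused: {Error, Paused, Done, Queued}.
States satisfying AG (active → AX paused): {Paused}.

{Paused}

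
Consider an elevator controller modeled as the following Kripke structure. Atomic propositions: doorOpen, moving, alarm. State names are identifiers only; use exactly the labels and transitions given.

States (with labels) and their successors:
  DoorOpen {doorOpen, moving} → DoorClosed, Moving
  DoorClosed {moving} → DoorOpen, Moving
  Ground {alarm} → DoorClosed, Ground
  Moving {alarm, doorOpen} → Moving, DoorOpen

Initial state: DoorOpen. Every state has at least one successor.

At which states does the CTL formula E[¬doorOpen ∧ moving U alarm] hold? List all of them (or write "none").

{DoorClosed, Ground, Moving}

States satisfying ¬doorOpen ∧ moving: {DoorClosed}.
States satisfying alarm: {Ground, Moving}.
States satisfying E[¬doorOpen ∧ moving U alarm]: {DoorClosed, Ground, Moving}.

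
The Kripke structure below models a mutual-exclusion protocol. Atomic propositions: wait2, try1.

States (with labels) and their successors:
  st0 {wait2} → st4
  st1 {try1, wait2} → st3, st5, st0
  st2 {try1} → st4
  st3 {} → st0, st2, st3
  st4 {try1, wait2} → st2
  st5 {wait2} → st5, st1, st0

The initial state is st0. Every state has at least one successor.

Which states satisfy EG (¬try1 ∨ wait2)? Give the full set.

{st1, st3, st5}

States satisfying ¬try1 ∨ wait2: {st0, st1, st3, st4, st5}.
States satisfying EG (¬try1 ∨ wait2): {st1, st3, st5}.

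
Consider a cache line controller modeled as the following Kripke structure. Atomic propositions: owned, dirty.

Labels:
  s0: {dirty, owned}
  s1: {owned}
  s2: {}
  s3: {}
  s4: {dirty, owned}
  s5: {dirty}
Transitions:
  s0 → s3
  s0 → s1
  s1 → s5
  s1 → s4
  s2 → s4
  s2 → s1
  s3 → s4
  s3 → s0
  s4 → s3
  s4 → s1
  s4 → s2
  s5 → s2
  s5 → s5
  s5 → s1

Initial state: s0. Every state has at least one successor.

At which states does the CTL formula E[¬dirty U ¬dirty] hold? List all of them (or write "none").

{s1, s2, s3}

States satisfying ¬dirty: {s1, s2, s3}.
States satisfying E[¬dirty U ¬dirty]: {s1, s2, s3}.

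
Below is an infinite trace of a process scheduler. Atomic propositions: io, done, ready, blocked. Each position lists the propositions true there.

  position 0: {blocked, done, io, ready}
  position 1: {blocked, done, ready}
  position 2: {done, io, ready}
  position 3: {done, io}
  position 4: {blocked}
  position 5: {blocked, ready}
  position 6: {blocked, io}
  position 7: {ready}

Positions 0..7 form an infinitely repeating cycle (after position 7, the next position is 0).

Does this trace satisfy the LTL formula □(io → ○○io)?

No

io → ○○io must hold at every position from 0 onward. It fails at position 2, so □(io → ○○io) is false.
Positions where io holds: 0, 2, 3, 6.
Check ○○io at each: 0→ok, 2→fails, 3→fails, 6→ok.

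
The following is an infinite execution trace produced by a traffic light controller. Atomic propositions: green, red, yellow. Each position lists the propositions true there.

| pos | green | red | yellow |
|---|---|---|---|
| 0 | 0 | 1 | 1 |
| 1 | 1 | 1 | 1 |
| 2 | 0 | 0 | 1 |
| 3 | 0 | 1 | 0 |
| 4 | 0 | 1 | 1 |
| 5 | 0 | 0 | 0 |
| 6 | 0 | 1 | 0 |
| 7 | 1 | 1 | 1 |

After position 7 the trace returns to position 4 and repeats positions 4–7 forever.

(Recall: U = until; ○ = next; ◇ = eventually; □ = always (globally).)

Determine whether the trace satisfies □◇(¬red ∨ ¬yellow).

◇(¬red ∨ ¬yellow) holds at every position 0..7, and those are all positions ever visited, so □◇(¬red ∨ ¬yellow) holds.

Holds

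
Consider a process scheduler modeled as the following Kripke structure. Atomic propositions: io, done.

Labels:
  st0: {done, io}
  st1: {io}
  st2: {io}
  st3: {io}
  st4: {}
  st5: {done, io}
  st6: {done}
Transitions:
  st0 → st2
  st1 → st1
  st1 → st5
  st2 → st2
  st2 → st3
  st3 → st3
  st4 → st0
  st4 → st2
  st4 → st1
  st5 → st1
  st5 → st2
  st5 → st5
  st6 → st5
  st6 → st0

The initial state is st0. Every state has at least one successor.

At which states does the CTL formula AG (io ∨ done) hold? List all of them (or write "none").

States satisfying io ∨ done: {st0, st1, st2, st3, st5, st6}.
States satisfying AG (io ∨ done): {st0, st1, st2, st3, st5, st6}.

{st0, st1, st2, st3, st5, st6}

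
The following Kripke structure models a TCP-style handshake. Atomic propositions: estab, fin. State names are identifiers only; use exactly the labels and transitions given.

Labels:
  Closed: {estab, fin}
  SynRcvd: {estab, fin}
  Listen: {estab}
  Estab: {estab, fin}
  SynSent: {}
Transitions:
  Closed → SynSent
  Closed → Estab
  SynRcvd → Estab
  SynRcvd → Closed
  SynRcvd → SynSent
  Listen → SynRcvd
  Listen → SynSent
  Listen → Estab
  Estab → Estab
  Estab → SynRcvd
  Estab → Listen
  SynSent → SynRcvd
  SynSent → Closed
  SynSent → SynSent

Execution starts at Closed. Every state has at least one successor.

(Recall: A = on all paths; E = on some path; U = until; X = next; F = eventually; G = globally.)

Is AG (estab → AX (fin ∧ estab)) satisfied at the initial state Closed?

States satisfying estab → AX (fin ∧ estab): {SynSent}.
States satisfying AG (estab → AX (fin ∧ estab)): ∅.
Closed is reachable from Closed and violates estab → AX (fin ∧ estab), so AG fails at Closed.
Closed ∉ Sat(AG (estab → AX (fin ∧ estab))).

No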